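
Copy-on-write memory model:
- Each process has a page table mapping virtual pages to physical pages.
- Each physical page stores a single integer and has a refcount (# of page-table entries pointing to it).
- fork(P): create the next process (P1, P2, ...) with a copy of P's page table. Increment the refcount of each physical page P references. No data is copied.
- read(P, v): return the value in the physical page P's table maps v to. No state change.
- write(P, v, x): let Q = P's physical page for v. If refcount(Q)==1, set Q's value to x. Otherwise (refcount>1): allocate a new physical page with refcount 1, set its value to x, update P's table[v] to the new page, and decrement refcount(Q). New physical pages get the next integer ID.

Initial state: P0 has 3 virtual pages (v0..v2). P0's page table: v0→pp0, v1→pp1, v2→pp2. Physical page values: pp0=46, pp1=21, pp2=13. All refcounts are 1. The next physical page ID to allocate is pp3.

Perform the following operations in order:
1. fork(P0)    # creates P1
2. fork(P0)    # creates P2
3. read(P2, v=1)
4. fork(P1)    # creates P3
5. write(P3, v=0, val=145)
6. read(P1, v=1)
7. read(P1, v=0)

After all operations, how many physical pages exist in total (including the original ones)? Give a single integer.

Op 1: fork(P0) -> P1. 3 ppages; refcounts: pp0:2 pp1:2 pp2:2
Op 2: fork(P0) -> P2. 3 ppages; refcounts: pp0:3 pp1:3 pp2:3
Op 3: read(P2, v1) -> 21. No state change.
Op 4: fork(P1) -> P3. 3 ppages; refcounts: pp0:4 pp1:4 pp2:4
Op 5: write(P3, v0, 145). refcount(pp0)=4>1 -> COPY to pp3. 4 ppages; refcounts: pp0:3 pp1:4 pp2:4 pp3:1
Op 6: read(P1, v1) -> 21. No state change.
Op 7: read(P1, v0) -> 46. No state change.

Answer: 4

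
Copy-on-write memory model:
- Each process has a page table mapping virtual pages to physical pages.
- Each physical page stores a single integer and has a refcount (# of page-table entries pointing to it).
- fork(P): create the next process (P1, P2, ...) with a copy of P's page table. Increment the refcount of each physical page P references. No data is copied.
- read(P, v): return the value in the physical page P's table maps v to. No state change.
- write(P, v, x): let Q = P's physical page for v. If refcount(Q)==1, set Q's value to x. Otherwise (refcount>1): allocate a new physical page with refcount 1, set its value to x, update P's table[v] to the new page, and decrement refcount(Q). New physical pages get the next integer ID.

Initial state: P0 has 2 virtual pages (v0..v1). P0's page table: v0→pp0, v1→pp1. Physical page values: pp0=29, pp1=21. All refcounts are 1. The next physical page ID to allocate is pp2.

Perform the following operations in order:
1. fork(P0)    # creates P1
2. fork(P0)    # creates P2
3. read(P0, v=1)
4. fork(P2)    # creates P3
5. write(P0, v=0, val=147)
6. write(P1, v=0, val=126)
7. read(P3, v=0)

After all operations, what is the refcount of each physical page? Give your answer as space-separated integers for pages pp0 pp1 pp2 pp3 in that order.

Answer: 2 4 1 1

Derivation:
Op 1: fork(P0) -> P1. 2 ppages; refcounts: pp0:2 pp1:2
Op 2: fork(P0) -> P2. 2 ppages; refcounts: pp0:3 pp1:3
Op 3: read(P0, v1) -> 21. No state change.
Op 4: fork(P2) -> P3. 2 ppages; refcounts: pp0:4 pp1:4
Op 5: write(P0, v0, 147). refcount(pp0)=4>1 -> COPY to pp2. 3 ppages; refcounts: pp0:3 pp1:4 pp2:1
Op 6: write(P1, v0, 126). refcount(pp0)=3>1 -> COPY to pp3. 4 ppages; refcounts: pp0:2 pp1:4 pp2:1 pp3:1
Op 7: read(P3, v0) -> 29. No state change.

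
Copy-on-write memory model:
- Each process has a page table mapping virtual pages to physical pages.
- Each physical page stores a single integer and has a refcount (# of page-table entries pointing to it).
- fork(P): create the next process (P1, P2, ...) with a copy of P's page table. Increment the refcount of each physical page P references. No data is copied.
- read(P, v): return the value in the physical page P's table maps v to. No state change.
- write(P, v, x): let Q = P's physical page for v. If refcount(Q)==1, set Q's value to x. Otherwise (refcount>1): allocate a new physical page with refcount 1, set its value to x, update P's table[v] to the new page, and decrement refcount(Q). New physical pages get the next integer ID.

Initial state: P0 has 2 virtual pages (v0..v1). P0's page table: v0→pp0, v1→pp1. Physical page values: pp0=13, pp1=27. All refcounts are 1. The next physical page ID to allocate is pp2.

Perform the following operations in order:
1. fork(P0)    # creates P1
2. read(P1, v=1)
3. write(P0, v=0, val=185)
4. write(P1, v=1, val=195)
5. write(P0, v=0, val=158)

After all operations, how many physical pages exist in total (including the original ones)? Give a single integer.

Answer: 4

Derivation:
Op 1: fork(P0) -> P1. 2 ppages; refcounts: pp0:2 pp1:2
Op 2: read(P1, v1) -> 27. No state change.
Op 3: write(P0, v0, 185). refcount(pp0)=2>1 -> COPY to pp2. 3 ppages; refcounts: pp0:1 pp1:2 pp2:1
Op 4: write(P1, v1, 195). refcount(pp1)=2>1 -> COPY to pp3. 4 ppages; refcounts: pp0:1 pp1:1 pp2:1 pp3:1
Op 5: write(P0, v0, 158). refcount(pp2)=1 -> write in place. 4 ppages; refcounts: pp0:1 pp1:1 pp2:1 pp3:1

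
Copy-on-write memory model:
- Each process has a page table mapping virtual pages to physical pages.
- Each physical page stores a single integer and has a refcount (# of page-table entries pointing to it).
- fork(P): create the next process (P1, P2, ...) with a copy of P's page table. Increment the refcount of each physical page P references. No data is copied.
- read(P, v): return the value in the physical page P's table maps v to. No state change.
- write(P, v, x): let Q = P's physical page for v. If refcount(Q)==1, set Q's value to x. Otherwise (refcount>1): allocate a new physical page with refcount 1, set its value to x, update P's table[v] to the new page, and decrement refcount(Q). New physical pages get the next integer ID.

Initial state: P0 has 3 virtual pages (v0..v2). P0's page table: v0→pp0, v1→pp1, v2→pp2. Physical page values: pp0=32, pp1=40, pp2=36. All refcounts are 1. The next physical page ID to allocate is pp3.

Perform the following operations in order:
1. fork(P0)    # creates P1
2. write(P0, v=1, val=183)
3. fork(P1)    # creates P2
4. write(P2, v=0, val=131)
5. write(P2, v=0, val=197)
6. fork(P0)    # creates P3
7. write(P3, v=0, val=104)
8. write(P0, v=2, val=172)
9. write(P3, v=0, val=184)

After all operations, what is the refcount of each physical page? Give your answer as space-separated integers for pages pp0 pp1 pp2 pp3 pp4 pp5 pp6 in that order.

Answer: 2 2 3 2 1 1 1

Derivation:
Op 1: fork(P0) -> P1. 3 ppages; refcounts: pp0:2 pp1:2 pp2:2
Op 2: write(P0, v1, 183). refcount(pp1)=2>1 -> COPY to pp3. 4 ppages; refcounts: pp0:2 pp1:1 pp2:2 pp3:1
Op 3: fork(P1) -> P2. 4 ppages; refcounts: pp0:3 pp1:2 pp2:3 pp3:1
Op 4: write(P2, v0, 131). refcount(pp0)=3>1 -> COPY to pp4. 5 ppages; refcounts: pp0:2 pp1:2 pp2:3 pp3:1 pp4:1
Op 5: write(P2, v0, 197). refcount(pp4)=1 -> write in place. 5 ppages; refcounts: pp0:2 pp1:2 pp2:3 pp3:1 pp4:1
Op 6: fork(P0) -> P3. 5 ppages; refcounts: pp0:3 pp1:2 pp2:4 pp3:2 pp4:1
Op 7: write(P3, v0, 104). refcount(pp0)=3>1 -> COPY to pp5. 6 ppages; refcounts: pp0:2 pp1:2 pp2:4 pp3:2 pp4:1 pp5:1
Op 8: write(P0, v2, 172). refcount(pp2)=4>1 -> COPY to pp6. 7 ppages; refcounts: pp0:2 pp1:2 pp2:3 pp3:2 pp4:1 pp5:1 pp6:1
Op 9: write(P3, v0, 184). refcount(pp5)=1 -> write in place. 7 ppages; refcounts: pp0:2 pp1:2 pp2:3 pp3:2 pp4:1 pp5:1 pp6:1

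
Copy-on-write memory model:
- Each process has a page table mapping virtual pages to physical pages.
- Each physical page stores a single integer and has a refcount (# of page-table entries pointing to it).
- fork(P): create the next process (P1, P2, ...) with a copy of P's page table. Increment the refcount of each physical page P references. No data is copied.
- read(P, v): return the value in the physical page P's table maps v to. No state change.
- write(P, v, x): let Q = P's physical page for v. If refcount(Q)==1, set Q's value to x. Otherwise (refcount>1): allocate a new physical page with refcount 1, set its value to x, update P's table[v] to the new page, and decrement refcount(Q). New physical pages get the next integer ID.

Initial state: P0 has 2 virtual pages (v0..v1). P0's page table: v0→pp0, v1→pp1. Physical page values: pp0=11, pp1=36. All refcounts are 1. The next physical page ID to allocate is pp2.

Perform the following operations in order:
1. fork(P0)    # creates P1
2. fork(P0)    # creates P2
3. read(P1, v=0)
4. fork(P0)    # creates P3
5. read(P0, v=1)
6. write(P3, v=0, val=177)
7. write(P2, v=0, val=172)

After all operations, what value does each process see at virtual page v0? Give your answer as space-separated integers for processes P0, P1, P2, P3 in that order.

Answer: 11 11 172 177

Derivation:
Op 1: fork(P0) -> P1. 2 ppages; refcounts: pp0:2 pp1:2
Op 2: fork(P0) -> P2. 2 ppages; refcounts: pp0:3 pp1:3
Op 3: read(P1, v0) -> 11. No state change.
Op 4: fork(P0) -> P3. 2 ppages; refcounts: pp0:4 pp1:4
Op 5: read(P0, v1) -> 36. No state change.
Op 6: write(P3, v0, 177). refcount(pp0)=4>1 -> COPY to pp2. 3 ppages; refcounts: pp0:3 pp1:4 pp2:1
Op 7: write(P2, v0, 172). refcount(pp0)=3>1 -> COPY to pp3. 4 ppages; refcounts: pp0:2 pp1:4 pp2:1 pp3:1
P0: v0 -> pp0 = 11
P1: v0 -> pp0 = 11
P2: v0 -> pp3 = 172
P3: v0 -> pp2 = 177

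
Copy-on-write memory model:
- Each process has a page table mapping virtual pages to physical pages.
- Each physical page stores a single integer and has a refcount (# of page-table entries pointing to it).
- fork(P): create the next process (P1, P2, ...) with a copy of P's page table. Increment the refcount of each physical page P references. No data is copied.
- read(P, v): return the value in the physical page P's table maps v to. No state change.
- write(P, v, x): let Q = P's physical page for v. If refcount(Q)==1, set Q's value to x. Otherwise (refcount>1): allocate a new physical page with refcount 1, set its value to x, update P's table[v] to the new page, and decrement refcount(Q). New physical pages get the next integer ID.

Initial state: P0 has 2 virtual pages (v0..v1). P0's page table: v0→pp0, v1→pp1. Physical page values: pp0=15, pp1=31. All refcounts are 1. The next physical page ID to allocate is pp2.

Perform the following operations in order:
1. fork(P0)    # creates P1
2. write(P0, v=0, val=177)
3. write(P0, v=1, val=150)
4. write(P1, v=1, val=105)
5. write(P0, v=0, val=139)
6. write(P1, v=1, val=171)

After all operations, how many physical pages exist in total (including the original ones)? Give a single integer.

Answer: 4

Derivation:
Op 1: fork(P0) -> P1. 2 ppages; refcounts: pp0:2 pp1:2
Op 2: write(P0, v0, 177). refcount(pp0)=2>1 -> COPY to pp2. 3 ppages; refcounts: pp0:1 pp1:2 pp2:1
Op 3: write(P0, v1, 150). refcount(pp1)=2>1 -> COPY to pp3. 4 ppages; refcounts: pp0:1 pp1:1 pp2:1 pp3:1
Op 4: write(P1, v1, 105). refcount(pp1)=1 -> write in place. 4 ppages; refcounts: pp0:1 pp1:1 pp2:1 pp3:1
Op 5: write(P0, v0, 139). refcount(pp2)=1 -> write in place. 4 ppages; refcounts: pp0:1 pp1:1 pp2:1 pp3:1
Op 6: write(P1, v1, 171). refcount(pp1)=1 -> write in place. 4 ppages; refcounts: pp0:1 pp1:1 pp2:1 pp3:1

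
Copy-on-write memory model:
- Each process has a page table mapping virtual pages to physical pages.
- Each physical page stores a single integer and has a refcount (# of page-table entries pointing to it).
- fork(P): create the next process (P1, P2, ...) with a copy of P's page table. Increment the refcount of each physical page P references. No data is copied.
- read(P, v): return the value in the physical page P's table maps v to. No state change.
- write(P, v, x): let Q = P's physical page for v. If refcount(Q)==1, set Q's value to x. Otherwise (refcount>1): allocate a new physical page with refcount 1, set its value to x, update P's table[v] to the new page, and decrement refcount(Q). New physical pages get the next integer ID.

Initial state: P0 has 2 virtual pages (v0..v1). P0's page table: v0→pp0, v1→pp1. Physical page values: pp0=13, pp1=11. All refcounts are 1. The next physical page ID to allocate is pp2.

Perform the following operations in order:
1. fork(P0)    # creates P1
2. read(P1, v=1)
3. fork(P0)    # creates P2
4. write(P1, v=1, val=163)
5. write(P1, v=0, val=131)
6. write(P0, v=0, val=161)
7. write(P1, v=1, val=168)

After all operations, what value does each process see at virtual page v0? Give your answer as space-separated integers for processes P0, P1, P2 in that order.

Answer: 161 131 13

Derivation:
Op 1: fork(P0) -> P1. 2 ppages; refcounts: pp0:2 pp1:2
Op 2: read(P1, v1) -> 11. No state change.
Op 3: fork(P0) -> P2. 2 ppages; refcounts: pp0:3 pp1:3
Op 4: write(P1, v1, 163). refcount(pp1)=3>1 -> COPY to pp2. 3 ppages; refcounts: pp0:3 pp1:2 pp2:1
Op 5: write(P1, v0, 131). refcount(pp0)=3>1 -> COPY to pp3. 4 ppages; refcounts: pp0:2 pp1:2 pp2:1 pp3:1
Op 6: write(P0, v0, 161). refcount(pp0)=2>1 -> COPY to pp4. 5 ppages; refcounts: pp0:1 pp1:2 pp2:1 pp3:1 pp4:1
Op 7: write(P1, v1, 168). refcount(pp2)=1 -> write in place. 5 ppages; refcounts: pp0:1 pp1:2 pp2:1 pp3:1 pp4:1
P0: v0 -> pp4 = 161
P1: v0 -> pp3 = 131
P2: v0 -> pp0 = 13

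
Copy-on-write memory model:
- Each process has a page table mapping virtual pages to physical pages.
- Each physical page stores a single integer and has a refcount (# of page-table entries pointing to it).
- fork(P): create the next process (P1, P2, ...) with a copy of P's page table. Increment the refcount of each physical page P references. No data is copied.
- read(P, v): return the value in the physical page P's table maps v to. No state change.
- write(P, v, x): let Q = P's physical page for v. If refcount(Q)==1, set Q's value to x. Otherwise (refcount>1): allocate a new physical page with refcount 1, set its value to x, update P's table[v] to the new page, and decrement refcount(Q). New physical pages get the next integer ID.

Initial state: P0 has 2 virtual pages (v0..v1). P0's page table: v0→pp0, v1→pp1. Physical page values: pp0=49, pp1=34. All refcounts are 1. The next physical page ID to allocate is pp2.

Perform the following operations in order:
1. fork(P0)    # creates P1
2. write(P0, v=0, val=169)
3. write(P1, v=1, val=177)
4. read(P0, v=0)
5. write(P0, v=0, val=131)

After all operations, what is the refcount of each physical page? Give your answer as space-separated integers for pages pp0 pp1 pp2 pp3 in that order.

Answer: 1 1 1 1

Derivation:
Op 1: fork(P0) -> P1. 2 ppages; refcounts: pp0:2 pp1:2
Op 2: write(P0, v0, 169). refcount(pp0)=2>1 -> COPY to pp2. 3 ppages; refcounts: pp0:1 pp1:2 pp2:1
Op 3: write(P1, v1, 177). refcount(pp1)=2>1 -> COPY to pp3. 4 ppages; refcounts: pp0:1 pp1:1 pp2:1 pp3:1
Op 4: read(P0, v0) -> 169. No state change.
Op 5: write(P0, v0, 131). refcount(pp2)=1 -> write in place. 4 ppages; refcounts: pp0:1 pp1:1 pp2:1 pp3:1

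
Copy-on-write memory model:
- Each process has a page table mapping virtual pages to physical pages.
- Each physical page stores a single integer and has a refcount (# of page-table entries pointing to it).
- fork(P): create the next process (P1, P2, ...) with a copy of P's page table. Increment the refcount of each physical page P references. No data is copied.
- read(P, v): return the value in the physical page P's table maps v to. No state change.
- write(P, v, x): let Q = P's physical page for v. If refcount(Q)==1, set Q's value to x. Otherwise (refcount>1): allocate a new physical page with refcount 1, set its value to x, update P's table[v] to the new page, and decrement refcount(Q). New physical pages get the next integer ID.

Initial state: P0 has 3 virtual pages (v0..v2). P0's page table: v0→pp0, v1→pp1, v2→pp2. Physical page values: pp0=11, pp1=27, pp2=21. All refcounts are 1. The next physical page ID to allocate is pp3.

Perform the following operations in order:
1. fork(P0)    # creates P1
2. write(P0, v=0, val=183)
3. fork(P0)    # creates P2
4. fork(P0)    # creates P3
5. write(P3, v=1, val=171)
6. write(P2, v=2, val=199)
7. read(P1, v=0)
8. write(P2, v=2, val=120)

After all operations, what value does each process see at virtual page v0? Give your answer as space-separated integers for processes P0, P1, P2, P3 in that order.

Answer: 183 11 183 183

Derivation:
Op 1: fork(P0) -> P1. 3 ppages; refcounts: pp0:2 pp1:2 pp2:2
Op 2: write(P0, v0, 183). refcount(pp0)=2>1 -> COPY to pp3. 4 ppages; refcounts: pp0:1 pp1:2 pp2:2 pp3:1
Op 3: fork(P0) -> P2. 4 ppages; refcounts: pp0:1 pp1:3 pp2:3 pp3:2
Op 4: fork(P0) -> P3. 4 ppages; refcounts: pp0:1 pp1:4 pp2:4 pp3:3
Op 5: write(P3, v1, 171). refcount(pp1)=4>1 -> COPY to pp4. 5 ppages; refcounts: pp0:1 pp1:3 pp2:4 pp3:3 pp4:1
Op 6: write(P2, v2, 199). refcount(pp2)=4>1 -> COPY to pp5. 6 ppages; refcounts: pp0:1 pp1:3 pp2:3 pp3:3 pp4:1 pp5:1
Op 7: read(P1, v0) -> 11. No state change.
Op 8: write(P2, v2, 120). refcount(pp5)=1 -> write in place. 6 ppages; refcounts: pp0:1 pp1:3 pp2:3 pp3:3 pp4:1 pp5:1
P0: v0 -> pp3 = 183
P1: v0 -> pp0 = 11
P2: v0 -> pp3 = 183
P3: v0 -> pp3 = 183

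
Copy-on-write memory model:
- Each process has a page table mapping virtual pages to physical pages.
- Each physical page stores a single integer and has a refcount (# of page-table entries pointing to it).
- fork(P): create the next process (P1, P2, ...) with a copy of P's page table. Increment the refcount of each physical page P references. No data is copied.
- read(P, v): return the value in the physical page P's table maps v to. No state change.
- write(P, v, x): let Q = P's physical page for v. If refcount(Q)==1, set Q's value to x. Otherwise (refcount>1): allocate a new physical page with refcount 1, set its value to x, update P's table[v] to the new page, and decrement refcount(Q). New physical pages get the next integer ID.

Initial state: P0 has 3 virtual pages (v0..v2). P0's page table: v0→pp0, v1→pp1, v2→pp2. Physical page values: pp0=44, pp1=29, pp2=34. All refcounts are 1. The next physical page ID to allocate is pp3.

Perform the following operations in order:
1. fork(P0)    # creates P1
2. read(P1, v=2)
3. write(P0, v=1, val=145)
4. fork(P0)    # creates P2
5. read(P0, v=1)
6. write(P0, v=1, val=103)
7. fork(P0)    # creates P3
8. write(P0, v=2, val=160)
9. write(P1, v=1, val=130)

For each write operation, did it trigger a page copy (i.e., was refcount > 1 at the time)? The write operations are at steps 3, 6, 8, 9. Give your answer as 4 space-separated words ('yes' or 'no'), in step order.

Op 1: fork(P0) -> P1. 3 ppages; refcounts: pp0:2 pp1:2 pp2:2
Op 2: read(P1, v2) -> 34. No state change.
Op 3: write(P0, v1, 145). refcount(pp1)=2>1 -> COPY to pp3. 4 ppages; refcounts: pp0:2 pp1:1 pp2:2 pp3:1
Op 4: fork(P0) -> P2. 4 ppages; refcounts: pp0:3 pp1:1 pp2:3 pp3:2
Op 5: read(P0, v1) -> 145. No state change.
Op 6: write(P0, v1, 103). refcount(pp3)=2>1 -> COPY to pp4. 5 ppages; refcounts: pp0:3 pp1:1 pp2:3 pp3:1 pp4:1
Op 7: fork(P0) -> P3. 5 ppages; refcounts: pp0:4 pp1:1 pp2:4 pp3:1 pp4:2
Op 8: write(P0, v2, 160). refcount(pp2)=4>1 -> COPY to pp5. 6 ppages; refcounts: pp0:4 pp1:1 pp2:3 pp3:1 pp4:2 pp5:1
Op 9: write(P1, v1, 130). refcount(pp1)=1 -> write in place. 6 ppages; refcounts: pp0:4 pp1:1 pp2:3 pp3:1 pp4:2 pp5:1

yes yes yes no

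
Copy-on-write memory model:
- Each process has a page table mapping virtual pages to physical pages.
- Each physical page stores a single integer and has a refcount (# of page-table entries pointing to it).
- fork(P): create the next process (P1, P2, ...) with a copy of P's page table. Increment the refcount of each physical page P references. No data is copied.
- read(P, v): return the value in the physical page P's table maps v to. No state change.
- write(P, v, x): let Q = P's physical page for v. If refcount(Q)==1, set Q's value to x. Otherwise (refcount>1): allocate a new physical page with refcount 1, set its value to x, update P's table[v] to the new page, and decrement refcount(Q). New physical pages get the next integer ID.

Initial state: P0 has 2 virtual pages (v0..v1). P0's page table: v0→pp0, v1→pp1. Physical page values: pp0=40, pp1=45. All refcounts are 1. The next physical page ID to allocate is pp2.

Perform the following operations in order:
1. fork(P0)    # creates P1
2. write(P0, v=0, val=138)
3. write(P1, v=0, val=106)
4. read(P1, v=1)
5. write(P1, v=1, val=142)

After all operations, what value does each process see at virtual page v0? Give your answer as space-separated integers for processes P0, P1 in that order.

Answer: 138 106

Derivation:
Op 1: fork(P0) -> P1. 2 ppages; refcounts: pp0:2 pp1:2
Op 2: write(P0, v0, 138). refcount(pp0)=2>1 -> COPY to pp2. 3 ppages; refcounts: pp0:1 pp1:2 pp2:1
Op 3: write(P1, v0, 106). refcount(pp0)=1 -> write in place. 3 ppages; refcounts: pp0:1 pp1:2 pp2:1
Op 4: read(P1, v1) -> 45. No state change.
Op 5: write(P1, v1, 142). refcount(pp1)=2>1 -> COPY to pp3. 4 ppages; refcounts: pp0:1 pp1:1 pp2:1 pp3:1
P0: v0 -> pp2 = 138
P1: v0 -> pp0 = 106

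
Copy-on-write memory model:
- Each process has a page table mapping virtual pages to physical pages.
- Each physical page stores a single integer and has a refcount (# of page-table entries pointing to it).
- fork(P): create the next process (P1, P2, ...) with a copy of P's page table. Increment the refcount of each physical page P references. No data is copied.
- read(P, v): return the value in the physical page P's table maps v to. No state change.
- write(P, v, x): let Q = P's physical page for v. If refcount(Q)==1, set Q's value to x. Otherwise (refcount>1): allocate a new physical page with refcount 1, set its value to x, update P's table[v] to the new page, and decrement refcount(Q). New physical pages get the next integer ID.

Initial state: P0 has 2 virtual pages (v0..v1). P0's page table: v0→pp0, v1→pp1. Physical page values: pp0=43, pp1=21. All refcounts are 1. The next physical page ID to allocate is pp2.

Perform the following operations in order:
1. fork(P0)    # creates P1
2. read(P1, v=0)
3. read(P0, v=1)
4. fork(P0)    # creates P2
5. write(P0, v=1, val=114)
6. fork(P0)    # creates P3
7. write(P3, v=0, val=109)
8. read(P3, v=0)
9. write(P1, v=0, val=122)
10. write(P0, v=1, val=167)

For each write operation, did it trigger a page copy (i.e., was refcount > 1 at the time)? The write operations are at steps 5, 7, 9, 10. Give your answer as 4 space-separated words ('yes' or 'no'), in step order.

Op 1: fork(P0) -> P1. 2 ppages; refcounts: pp0:2 pp1:2
Op 2: read(P1, v0) -> 43. No state change.
Op 3: read(P0, v1) -> 21. No state change.
Op 4: fork(P0) -> P2. 2 ppages; refcounts: pp0:3 pp1:3
Op 5: write(P0, v1, 114). refcount(pp1)=3>1 -> COPY to pp2. 3 ppages; refcounts: pp0:3 pp1:2 pp2:1
Op 6: fork(P0) -> P3. 3 ppages; refcounts: pp0:4 pp1:2 pp2:2
Op 7: write(P3, v0, 109). refcount(pp0)=4>1 -> COPY to pp3. 4 ppages; refcounts: pp0:3 pp1:2 pp2:2 pp3:1
Op 8: read(P3, v0) -> 109. No state change.
Op 9: write(P1, v0, 122). refcount(pp0)=3>1 -> COPY to pp4. 5 ppages; refcounts: pp0:2 pp1:2 pp2:2 pp3:1 pp4:1
Op 10: write(P0, v1, 167). refcount(pp2)=2>1 -> COPY to pp5. 6 ppages; refcounts: pp0:2 pp1:2 pp2:1 pp3:1 pp4:1 pp5:1

yes yes yes yes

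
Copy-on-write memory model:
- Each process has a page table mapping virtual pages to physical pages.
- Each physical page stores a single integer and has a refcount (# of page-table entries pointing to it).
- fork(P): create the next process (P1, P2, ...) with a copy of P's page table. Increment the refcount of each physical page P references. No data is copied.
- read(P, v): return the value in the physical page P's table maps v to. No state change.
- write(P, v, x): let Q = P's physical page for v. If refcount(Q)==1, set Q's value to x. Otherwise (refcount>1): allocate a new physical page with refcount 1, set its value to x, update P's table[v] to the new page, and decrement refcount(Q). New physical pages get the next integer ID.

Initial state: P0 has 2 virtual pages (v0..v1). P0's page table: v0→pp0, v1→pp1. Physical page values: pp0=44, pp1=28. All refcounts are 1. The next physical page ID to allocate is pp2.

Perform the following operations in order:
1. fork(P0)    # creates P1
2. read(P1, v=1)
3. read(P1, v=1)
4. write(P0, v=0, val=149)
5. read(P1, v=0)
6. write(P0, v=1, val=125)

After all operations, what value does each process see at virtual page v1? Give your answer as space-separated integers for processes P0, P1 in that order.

Op 1: fork(P0) -> P1. 2 ppages; refcounts: pp0:2 pp1:2
Op 2: read(P1, v1) -> 28. No state change.
Op 3: read(P1, v1) -> 28. No state change.
Op 4: write(P0, v0, 149). refcount(pp0)=2>1 -> COPY to pp2. 3 ppages; refcounts: pp0:1 pp1:2 pp2:1
Op 5: read(P1, v0) -> 44. No state change.
Op 6: write(P0, v1, 125). refcount(pp1)=2>1 -> COPY to pp3. 4 ppages; refcounts: pp0:1 pp1:1 pp2:1 pp3:1
P0: v1 -> pp3 = 125
P1: v1 -> pp1 = 28

Answer: 125 28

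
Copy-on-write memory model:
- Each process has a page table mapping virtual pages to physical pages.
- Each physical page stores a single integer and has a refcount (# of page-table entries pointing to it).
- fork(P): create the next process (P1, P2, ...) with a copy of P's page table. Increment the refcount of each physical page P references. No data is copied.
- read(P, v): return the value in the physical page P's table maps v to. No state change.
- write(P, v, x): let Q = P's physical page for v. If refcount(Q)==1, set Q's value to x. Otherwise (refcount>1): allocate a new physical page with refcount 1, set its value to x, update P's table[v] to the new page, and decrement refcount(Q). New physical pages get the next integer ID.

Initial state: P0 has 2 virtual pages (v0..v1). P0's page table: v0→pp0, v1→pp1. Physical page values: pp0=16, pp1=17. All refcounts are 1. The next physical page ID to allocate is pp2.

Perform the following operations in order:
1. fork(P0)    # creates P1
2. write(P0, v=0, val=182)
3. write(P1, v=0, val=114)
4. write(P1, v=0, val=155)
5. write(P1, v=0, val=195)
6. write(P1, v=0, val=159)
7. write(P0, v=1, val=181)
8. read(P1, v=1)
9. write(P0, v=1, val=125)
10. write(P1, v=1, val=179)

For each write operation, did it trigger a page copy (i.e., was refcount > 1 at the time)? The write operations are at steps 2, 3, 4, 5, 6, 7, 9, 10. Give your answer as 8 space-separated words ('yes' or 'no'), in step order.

Op 1: fork(P0) -> P1. 2 ppages; refcounts: pp0:2 pp1:2
Op 2: write(P0, v0, 182). refcount(pp0)=2>1 -> COPY to pp2. 3 ppages; refcounts: pp0:1 pp1:2 pp2:1
Op 3: write(P1, v0, 114). refcount(pp0)=1 -> write in place. 3 ppages; refcounts: pp0:1 pp1:2 pp2:1
Op 4: write(P1, v0, 155). refcount(pp0)=1 -> write in place. 3 ppages; refcounts: pp0:1 pp1:2 pp2:1
Op 5: write(P1, v0, 195). refcount(pp0)=1 -> write in place. 3 ppages; refcounts: pp0:1 pp1:2 pp2:1
Op 6: write(P1, v0, 159). refcount(pp0)=1 -> write in place. 3 ppages; refcounts: pp0:1 pp1:2 pp2:1
Op 7: write(P0, v1, 181). refcount(pp1)=2>1 -> COPY to pp3. 4 ppages; refcounts: pp0:1 pp1:1 pp2:1 pp3:1
Op 8: read(P1, v1) -> 17. No state change.
Op 9: write(P0, v1, 125). refcount(pp3)=1 -> write in place. 4 ppages; refcounts: pp0:1 pp1:1 pp2:1 pp3:1
Op 10: write(P1, v1, 179). refcount(pp1)=1 -> write in place. 4 ppages; refcounts: pp0:1 pp1:1 pp2:1 pp3:1

yes no no no no yes no no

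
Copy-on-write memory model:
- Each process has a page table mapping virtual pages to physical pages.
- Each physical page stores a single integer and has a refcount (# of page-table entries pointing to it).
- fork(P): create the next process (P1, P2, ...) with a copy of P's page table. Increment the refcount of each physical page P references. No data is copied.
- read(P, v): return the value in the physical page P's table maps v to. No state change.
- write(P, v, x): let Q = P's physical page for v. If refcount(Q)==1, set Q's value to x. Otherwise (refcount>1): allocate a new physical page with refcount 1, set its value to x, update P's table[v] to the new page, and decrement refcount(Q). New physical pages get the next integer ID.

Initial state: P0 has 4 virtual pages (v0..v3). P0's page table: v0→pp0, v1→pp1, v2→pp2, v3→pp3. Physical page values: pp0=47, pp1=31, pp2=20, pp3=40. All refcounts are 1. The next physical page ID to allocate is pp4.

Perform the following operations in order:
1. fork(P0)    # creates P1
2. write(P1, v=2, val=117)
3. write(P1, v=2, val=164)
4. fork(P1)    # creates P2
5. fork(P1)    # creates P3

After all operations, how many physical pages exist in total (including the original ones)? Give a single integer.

Op 1: fork(P0) -> P1. 4 ppages; refcounts: pp0:2 pp1:2 pp2:2 pp3:2
Op 2: write(P1, v2, 117). refcount(pp2)=2>1 -> COPY to pp4. 5 ppages; refcounts: pp0:2 pp1:2 pp2:1 pp3:2 pp4:1
Op 3: write(P1, v2, 164). refcount(pp4)=1 -> write in place. 5 ppages; refcounts: pp0:2 pp1:2 pp2:1 pp3:2 pp4:1
Op 4: fork(P1) -> P2. 5 ppages; refcounts: pp0:3 pp1:3 pp2:1 pp3:3 pp4:2
Op 5: fork(P1) -> P3. 5 ppages; refcounts: pp0:4 pp1:4 pp2:1 pp3:4 pp4:3

Answer: 5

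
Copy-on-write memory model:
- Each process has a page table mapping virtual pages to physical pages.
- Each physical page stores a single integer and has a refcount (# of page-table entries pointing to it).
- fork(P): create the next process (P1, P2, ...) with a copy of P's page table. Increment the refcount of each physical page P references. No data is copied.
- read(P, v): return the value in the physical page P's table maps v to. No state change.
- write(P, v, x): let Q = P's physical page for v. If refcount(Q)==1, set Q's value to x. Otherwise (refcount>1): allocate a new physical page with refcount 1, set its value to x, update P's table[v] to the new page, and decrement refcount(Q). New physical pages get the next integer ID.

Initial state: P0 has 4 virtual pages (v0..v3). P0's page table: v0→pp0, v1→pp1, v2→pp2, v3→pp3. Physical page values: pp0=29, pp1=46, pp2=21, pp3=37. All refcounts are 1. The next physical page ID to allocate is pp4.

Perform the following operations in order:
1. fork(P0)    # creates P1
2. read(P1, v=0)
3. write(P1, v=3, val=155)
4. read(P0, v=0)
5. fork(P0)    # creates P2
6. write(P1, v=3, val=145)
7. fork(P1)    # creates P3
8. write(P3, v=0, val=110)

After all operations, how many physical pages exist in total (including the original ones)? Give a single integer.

Answer: 6

Derivation:
Op 1: fork(P0) -> P1. 4 ppages; refcounts: pp0:2 pp1:2 pp2:2 pp3:2
Op 2: read(P1, v0) -> 29. No state change.
Op 3: write(P1, v3, 155). refcount(pp3)=2>1 -> COPY to pp4. 5 ppages; refcounts: pp0:2 pp1:2 pp2:2 pp3:1 pp4:1
Op 4: read(P0, v0) -> 29. No state change.
Op 5: fork(P0) -> P2. 5 ppages; refcounts: pp0:3 pp1:3 pp2:3 pp3:2 pp4:1
Op 6: write(P1, v3, 145). refcount(pp4)=1 -> write in place. 5 ppages; refcounts: pp0:3 pp1:3 pp2:3 pp3:2 pp4:1
Op 7: fork(P1) -> P3. 5 ppages; refcounts: pp0:4 pp1:4 pp2:4 pp3:2 pp4:2
Op 8: write(P3, v0, 110). refcount(pp0)=4>1 -> COPY to pp5. 6 ppages; refcounts: pp0:3 pp1:4 pp2:4 pp3:2 pp4:2 pp5:1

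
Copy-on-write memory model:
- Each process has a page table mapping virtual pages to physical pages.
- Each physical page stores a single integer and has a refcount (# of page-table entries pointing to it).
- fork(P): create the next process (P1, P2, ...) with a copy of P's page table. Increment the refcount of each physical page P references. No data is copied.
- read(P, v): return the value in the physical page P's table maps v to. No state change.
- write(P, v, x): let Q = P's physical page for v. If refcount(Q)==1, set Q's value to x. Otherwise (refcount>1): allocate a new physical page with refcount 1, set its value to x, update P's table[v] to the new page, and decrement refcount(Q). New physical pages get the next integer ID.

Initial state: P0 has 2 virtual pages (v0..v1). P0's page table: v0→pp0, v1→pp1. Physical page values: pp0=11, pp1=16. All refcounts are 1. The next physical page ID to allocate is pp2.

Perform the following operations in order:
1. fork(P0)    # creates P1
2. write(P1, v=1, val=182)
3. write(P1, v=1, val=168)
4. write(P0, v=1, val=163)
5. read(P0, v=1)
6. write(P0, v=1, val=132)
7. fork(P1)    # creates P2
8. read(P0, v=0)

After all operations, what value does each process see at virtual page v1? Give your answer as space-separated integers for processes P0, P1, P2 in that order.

Op 1: fork(P0) -> P1. 2 ppages; refcounts: pp0:2 pp1:2
Op 2: write(P1, v1, 182). refcount(pp1)=2>1 -> COPY to pp2. 3 ppages; refcounts: pp0:2 pp1:1 pp2:1
Op 3: write(P1, v1, 168). refcount(pp2)=1 -> write in place. 3 ppages; refcounts: pp0:2 pp1:1 pp2:1
Op 4: write(P0, v1, 163). refcount(pp1)=1 -> write in place. 3 ppages; refcounts: pp0:2 pp1:1 pp2:1
Op 5: read(P0, v1) -> 163. No state change.
Op 6: write(P0, v1, 132). refcount(pp1)=1 -> write in place. 3 ppages; refcounts: pp0:2 pp1:1 pp2:1
Op 7: fork(P1) -> P2. 3 ppages; refcounts: pp0:3 pp1:1 pp2:2
Op 8: read(P0, v0) -> 11. No state change.
P0: v1 -> pp1 = 132
P1: v1 -> pp2 = 168
P2: v1 -> pp2 = 168

Answer: 132 168 168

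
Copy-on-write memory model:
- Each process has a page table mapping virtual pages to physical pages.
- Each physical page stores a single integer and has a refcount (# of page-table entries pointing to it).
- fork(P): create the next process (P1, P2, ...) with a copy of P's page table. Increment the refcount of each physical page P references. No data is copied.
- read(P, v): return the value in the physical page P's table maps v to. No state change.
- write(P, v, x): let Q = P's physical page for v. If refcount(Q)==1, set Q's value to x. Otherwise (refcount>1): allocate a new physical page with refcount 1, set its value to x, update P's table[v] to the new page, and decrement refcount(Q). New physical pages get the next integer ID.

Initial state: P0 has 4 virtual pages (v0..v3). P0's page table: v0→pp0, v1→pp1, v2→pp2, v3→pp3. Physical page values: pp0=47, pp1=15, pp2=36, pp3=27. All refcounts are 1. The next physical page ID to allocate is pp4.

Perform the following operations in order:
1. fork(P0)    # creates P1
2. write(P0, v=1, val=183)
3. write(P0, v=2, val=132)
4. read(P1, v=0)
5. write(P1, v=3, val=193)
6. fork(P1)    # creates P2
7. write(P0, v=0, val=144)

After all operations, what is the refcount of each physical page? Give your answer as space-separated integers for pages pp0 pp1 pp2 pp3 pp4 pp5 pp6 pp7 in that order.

Op 1: fork(P0) -> P1. 4 ppages; refcounts: pp0:2 pp1:2 pp2:2 pp3:2
Op 2: write(P0, v1, 183). refcount(pp1)=2>1 -> COPY to pp4. 5 ppages; refcounts: pp0:2 pp1:1 pp2:2 pp3:2 pp4:1
Op 3: write(P0, v2, 132). refcount(pp2)=2>1 -> COPY to pp5. 6 ppages; refcounts: pp0:2 pp1:1 pp2:1 pp3:2 pp4:1 pp5:1
Op 4: read(P1, v0) -> 47. No state change.
Op 5: write(P1, v3, 193). refcount(pp3)=2>1 -> COPY to pp6. 7 ppages; refcounts: pp0:2 pp1:1 pp2:1 pp3:1 pp4:1 pp5:1 pp6:1
Op 6: fork(P1) -> P2. 7 ppages; refcounts: pp0:3 pp1:2 pp2:2 pp3:1 pp4:1 pp5:1 pp6:2
Op 7: write(P0, v0, 144). refcount(pp0)=3>1 -> COPY to pp7. 8 ppages; refcounts: pp0:2 pp1:2 pp2:2 pp3:1 pp4:1 pp5:1 pp6:2 pp7:1

Answer: 2 2 2 1 1 1 2 1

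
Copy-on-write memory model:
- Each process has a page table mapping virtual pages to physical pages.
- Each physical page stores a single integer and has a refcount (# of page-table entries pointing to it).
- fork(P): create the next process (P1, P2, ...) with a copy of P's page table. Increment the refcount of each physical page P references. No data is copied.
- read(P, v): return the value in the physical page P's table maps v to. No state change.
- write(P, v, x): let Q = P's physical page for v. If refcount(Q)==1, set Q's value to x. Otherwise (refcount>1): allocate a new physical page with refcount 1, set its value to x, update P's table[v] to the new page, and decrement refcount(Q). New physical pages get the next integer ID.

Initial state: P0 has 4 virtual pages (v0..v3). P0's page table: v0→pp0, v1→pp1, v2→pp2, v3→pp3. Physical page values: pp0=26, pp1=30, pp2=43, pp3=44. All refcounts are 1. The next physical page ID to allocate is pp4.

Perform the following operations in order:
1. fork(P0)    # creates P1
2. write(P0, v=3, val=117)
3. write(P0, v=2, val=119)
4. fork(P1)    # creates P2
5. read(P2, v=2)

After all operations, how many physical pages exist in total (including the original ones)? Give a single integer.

Answer: 6

Derivation:
Op 1: fork(P0) -> P1. 4 ppages; refcounts: pp0:2 pp1:2 pp2:2 pp3:2
Op 2: write(P0, v3, 117). refcount(pp3)=2>1 -> COPY to pp4. 5 ppages; refcounts: pp0:2 pp1:2 pp2:2 pp3:1 pp4:1
Op 3: write(P0, v2, 119). refcount(pp2)=2>1 -> COPY to pp5. 6 ppages; refcounts: pp0:2 pp1:2 pp2:1 pp3:1 pp4:1 pp5:1
Op 4: fork(P1) -> P2. 6 ppages; refcounts: pp0:3 pp1:3 pp2:2 pp3:2 pp4:1 pp5:1
Op 5: read(P2, v2) -> 43. No state change.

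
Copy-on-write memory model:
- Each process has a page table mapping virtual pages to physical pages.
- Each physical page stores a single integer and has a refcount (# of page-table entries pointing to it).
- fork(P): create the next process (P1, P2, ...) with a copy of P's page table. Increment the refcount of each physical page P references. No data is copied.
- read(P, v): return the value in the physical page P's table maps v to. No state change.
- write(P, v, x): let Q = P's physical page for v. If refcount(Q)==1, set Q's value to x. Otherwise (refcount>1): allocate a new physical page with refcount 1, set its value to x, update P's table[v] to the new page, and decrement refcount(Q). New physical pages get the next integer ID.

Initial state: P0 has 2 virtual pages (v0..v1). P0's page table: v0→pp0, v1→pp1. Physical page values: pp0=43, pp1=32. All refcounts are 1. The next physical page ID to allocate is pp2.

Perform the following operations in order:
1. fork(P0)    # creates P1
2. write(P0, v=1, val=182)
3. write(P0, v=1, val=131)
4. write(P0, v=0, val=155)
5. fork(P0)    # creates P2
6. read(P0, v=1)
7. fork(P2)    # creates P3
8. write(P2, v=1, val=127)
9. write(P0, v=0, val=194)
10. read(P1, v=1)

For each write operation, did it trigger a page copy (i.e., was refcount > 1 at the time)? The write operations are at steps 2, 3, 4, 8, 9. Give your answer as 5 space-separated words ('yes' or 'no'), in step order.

Op 1: fork(P0) -> P1. 2 ppages; refcounts: pp0:2 pp1:2
Op 2: write(P0, v1, 182). refcount(pp1)=2>1 -> COPY to pp2. 3 ppages; refcounts: pp0:2 pp1:1 pp2:1
Op 3: write(P0, v1, 131). refcount(pp2)=1 -> write in place. 3 ppages; refcounts: pp0:2 pp1:1 pp2:1
Op 4: write(P0, v0, 155). refcount(pp0)=2>1 -> COPY to pp3. 4 ppages; refcounts: pp0:1 pp1:1 pp2:1 pp3:1
Op 5: fork(P0) -> P2. 4 ppages; refcounts: pp0:1 pp1:1 pp2:2 pp3:2
Op 6: read(P0, v1) -> 131. No state change.
Op 7: fork(P2) -> P3. 4 ppages; refcounts: pp0:1 pp1:1 pp2:3 pp3:3
Op 8: write(P2, v1, 127). refcount(pp2)=3>1 -> COPY to pp4. 5 ppages; refcounts: pp0:1 pp1:1 pp2:2 pp3:3 pp4:1
Op 9: write(P0, v0, 194). refcount(pp3)=3>1 -> COPY to pp5. 6 ppages; refcounts: pp0:1 pp1:1 pp2:2 pp3:2 pp4:1 pp5:1
Op 10: read(P1, v1) -> 32. No state change.

yes no yes yes yes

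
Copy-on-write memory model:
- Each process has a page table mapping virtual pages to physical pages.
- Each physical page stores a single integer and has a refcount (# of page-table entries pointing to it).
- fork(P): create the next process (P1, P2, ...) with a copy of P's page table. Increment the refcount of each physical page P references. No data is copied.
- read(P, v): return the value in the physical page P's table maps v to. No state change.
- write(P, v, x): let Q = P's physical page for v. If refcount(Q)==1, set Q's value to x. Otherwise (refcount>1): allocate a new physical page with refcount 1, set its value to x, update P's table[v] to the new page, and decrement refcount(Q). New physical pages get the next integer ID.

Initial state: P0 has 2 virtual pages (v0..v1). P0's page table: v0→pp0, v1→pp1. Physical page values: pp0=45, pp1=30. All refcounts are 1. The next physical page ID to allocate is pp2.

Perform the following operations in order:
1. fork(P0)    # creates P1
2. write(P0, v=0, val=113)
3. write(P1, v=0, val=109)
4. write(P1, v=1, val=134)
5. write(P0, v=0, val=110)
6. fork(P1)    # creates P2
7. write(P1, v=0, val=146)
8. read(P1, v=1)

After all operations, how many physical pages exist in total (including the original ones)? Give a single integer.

Op 1: fork(P0) -> P1. 2 ppages; refcounts: pp0:2 pp1:2
Op 2: write(P0, v0, 113). refcount(pp0)=2>1 -> COPY to pp2. 3 ppages; refcounts: pp0:1 pp1:2 pp2:1
Op 3: write(P1, v0, 109). refcount(pp0)=1 -> write in place. 3 ppages; refcounts: pp0:1 pp1:2 pp2:1
Op 4: write(P1, v1, 134). refcount(pp1)=2>1 -> COPY to pp3. 4 ppages; refcounts: pp0:1 pp1:1 pp2:1 pp3:1
Op 5: write(P0, v0, 110). refcount(pp2)=1 -> write in place. 4 ppages; refcounts: pp0:1 pp1:1 pp2:1 pp3:1
Op 6: fork(P1) -> P2. 4 ppages; refcounts: pp0:2 pp1:1 pp2:1 pp3:2
Op 7: write(P1, v0, 146). refcount(pp0)=2>1 -> COPY to pp4. 5 ppages; refcounts: pp0:1 pp1:1 pp2:1 pp3:2 pp4:1
Op 8: read(P1, v1) -> 134. No state change.

Answer: 5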